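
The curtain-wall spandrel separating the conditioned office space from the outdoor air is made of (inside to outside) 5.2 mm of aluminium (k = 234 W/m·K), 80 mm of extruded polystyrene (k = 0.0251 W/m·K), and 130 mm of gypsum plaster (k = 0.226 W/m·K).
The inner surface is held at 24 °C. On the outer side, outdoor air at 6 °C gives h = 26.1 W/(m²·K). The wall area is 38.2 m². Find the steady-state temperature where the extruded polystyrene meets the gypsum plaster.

Model the wall as resistances in series:
R_aluminium = L/(kA) = 0.0052/(234×38.2) = 5.817×10^-7 K/W
R_extruded polystyrene = L/(kA) = 0.08/(0.0251×38.2) = 0.08344 K/W
R_gypsum plaster = L/(kA) = 0.13/(0.226×38.2) = 0.01506 K/W
R_outer film = 1/(h_o·A) = 1/(26.1×38.2) = 0.001003 K/W
R_total = 0.0995 K/W;  Q = ΔT/R_total = 18/0.0995 = 180.9 W
T_interface = T_inner − Q·ΣR(inner→interface) = 24 − 181×0.08344

T ≈ 8.91 °C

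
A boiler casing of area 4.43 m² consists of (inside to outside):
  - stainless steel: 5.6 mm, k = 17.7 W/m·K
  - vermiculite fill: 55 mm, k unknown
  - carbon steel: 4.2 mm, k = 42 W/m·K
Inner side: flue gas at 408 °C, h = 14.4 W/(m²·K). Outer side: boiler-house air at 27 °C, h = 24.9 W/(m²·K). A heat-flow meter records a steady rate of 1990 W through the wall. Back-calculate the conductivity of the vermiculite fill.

Treating each layer as a thermal resistance in series:
R_inner film = 1/(h_i·A) = 1/(14.4×4.43) = 0.01568 K/W
R_stainless steel = L/(kA) = 0.0056/(17.7×4.43) = 7.142×10^-5 K/W
R_carbon steel = L/(kA) = 0.0042/(42×4.43) = 2.257×10^-5 K/W
R_outer film = 1/(h_o·A) = 1/(24.9×4.43) = 0.009066 K/W
Sum of known resistances R_other = 0.02484 K/W
Total R = ΔT/Q = 381/1990 = 0.1915 K/W
R_vermiculite fill = R_total − R_other = 0.1666 K/W
k = L/(R·A) = 0.055/(0.1666×4.43)

k ≈ 0.0745 W/(m·K)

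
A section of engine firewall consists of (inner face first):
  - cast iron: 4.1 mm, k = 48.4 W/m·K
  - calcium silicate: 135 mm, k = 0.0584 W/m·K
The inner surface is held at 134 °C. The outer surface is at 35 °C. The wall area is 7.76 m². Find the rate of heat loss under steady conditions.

Q ≈ 332 W

Series thermal resistances:
R_cast iron = L/(kA) = 0.0041/(48.4×7.76) = 1.092×10^-5 K/W
R_calcium silicate = L/(kA) = 0.135/(0.0584×7.76) = 0.2979 K/W
R_total = 0.2979 K/W
Q = ΔT / R_total = 99 / 0.2979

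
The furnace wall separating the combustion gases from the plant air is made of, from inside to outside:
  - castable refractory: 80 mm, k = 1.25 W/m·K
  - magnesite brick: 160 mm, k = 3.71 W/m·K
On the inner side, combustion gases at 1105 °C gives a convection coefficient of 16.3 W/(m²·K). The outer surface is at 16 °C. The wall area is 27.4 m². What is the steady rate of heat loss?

Q ≈ 177000 W

Treating each layer as a thermal resistance in series:
R_inner film = 1/(h_i·A) = 1/(16.3×27.4) = 0.002239 K/W
R_castable refractory = L/(kA) = 0.08/(1.25×27.4) = 0.002336 K/W
R_magnesite brick = L/(kA) = 0.16/(3.71×27.4) = 0.001574 K/W
R_total = 0.006149 K/W
Q = ΔT / R_total = 1089 / 0.006149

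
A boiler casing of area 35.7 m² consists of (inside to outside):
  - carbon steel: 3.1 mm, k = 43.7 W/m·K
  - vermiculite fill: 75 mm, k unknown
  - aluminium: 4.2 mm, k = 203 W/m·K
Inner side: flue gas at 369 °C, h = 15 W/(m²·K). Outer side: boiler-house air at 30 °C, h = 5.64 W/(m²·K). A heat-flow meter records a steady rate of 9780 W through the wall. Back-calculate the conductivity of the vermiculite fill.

k ≈ 0.0755 W/(m·K)

Treating each layer as a thermal resistance in series:
R_inner film = 1/(h_i·A) = 1/(15×35.7) = 0.001867 K/W
R_carbon steel = L/(kA) = 0.0031/(43.7×35.7) = 1.987×10^-6 K/W
R_aluminium = L/(kA) = 0.0042/(203×35.7) = 5.795×10^-7 K/W
R_outer film = 1/(h_o·A) = 1/(5.64×35.7) = 0.004967 K/W
Sum of known resistances R_other = 0.006837 K/W
Total R = ΔT/Q = 339/9780 = 0.03466 K/W
R_vermiculite fill = R_total − R_other = 0.02783 K/W
k = L/(R·A) = 0.075/(0.02783×35.7)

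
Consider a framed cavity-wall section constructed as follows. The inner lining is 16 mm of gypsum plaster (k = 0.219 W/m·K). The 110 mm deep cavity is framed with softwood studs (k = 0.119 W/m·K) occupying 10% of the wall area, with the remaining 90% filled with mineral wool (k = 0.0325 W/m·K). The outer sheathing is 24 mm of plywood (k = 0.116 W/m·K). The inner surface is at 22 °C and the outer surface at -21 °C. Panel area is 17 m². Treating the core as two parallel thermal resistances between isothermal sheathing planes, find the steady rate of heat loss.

Q ≈ 248 W

Sheathing layers in series; stud and cavity paths in parallel between them.
R_inner = 0.016/(0.219×17) = 0.004298 K/W
R_stud  = 0.11/(0.119×0.1×17) = 0.5437 K/W
R_cav   = 0.11/(0.0325×0.9×17) = 0.2212 K/W
1/R_core = 1/R_stud + 1/R_cav → R_core = 0.1572 K/W
R_outer = 0.024/(0.116×17) = 0.01217 K/W
R_total = 0.1737 K/W
Q = ΔT/R_total = 43/0.1737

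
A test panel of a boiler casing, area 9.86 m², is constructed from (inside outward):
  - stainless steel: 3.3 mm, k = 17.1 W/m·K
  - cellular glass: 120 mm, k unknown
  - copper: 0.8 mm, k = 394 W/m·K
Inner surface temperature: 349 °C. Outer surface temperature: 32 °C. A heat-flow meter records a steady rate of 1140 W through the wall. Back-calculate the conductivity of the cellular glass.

k ≈ 0.0438 W/(m·K)

Using the resistance-network approach (series):
R_stainless steel = L/(kA) = 0.0033/(17.1×9.86) = 1.957×10^-5 K/W
R_copper = L/(kA) = 0.0008/(394×9.86) = 2.059×10^-7 K/W
Sum of known resistances R_other = 1.978×10^-5 K/W
Total R = ΔT/Q = 317/1140 = 0.2781 K/W
R_cellular glass = R_total − R_other = 0.2781 K/W
k = L/(R·A) = 0.12/(0.2781×9.86)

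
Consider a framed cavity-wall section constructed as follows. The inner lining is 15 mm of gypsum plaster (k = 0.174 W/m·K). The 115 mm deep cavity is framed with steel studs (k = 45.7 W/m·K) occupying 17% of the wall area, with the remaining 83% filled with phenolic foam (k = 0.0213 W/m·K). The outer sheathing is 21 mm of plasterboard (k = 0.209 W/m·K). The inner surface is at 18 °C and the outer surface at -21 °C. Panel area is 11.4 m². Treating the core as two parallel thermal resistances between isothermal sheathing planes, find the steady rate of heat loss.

Sheathing layers in series; stud and cavity paths in parallel between them.
R_inner = 0.015/(0.174×11.4) = 0.007562 K/W
R_stud  = 0.115/(45.7×0.17×11.4) = 0.001298 K/W
R_cav   = 0.115/(0.0213×0.83×11.4) = 0.5706 K/W
1/R_core = 1/R_stud + 1/R_cav → R_core = 0.001296 K/W
R_outer = 0.021/(0.209×11.4) = 0.008814 K/W
R_total = 0.01767 K/W
Q = ΔT/R_total = 39/0.01767

Q ≈ 2210 W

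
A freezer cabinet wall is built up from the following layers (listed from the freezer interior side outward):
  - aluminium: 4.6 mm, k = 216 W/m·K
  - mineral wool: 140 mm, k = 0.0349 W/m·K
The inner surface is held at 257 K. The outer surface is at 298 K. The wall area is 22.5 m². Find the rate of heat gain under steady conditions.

Q ≈ 230 W

Model the wall as resistances in series:
R_aluminium = L/(kA) = 0.0046/(216×22.5) = 9.465×10^-7 K/W
R_mineral wool = L/(kA) = 0.14/(0.0349×22.5) = 0.1783 K/W
R_total = 0.1783 K/W
Q = ΔT / R_total = 41 / 0.1783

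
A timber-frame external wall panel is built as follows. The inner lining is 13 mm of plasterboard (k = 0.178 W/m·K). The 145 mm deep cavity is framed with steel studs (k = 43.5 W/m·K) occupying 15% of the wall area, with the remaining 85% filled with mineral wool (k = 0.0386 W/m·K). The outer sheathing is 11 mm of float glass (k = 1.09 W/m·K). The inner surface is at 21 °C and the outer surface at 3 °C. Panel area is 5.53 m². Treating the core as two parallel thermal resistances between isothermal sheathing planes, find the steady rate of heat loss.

Sheathing layers in series; stud and cavity paths in parallel between them.
R_inner = 0.013/(0.178×5.53) = 0.01321 K/W
R_stud  = 0.145/(43.5×0.15×5.53) = 0.004018 K/W
R_cav   = 0.145/(0.0386×0.85×5.53) = 0.7992 K/W
1/R_core = 1/R_stud + 1/R_cav → R_core = 0.003998 K/W
R_outer = 0.011/(1.09×5.53) = 0.001825 K/W
R_total = 0.01903 K/W
Q = ΔT/R_total = 18/0.01903

Q ≈ 946 W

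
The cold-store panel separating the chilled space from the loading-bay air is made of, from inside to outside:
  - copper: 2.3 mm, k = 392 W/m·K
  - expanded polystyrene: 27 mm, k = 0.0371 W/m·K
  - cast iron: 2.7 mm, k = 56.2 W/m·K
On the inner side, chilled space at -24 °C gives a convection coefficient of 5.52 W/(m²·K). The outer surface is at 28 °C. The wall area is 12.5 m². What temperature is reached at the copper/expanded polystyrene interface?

Model the wall as resistances in series:
R_inner film = 1/(h_i·A) = 1/(5.52×12.5) = 0.01449 K/W
R_copper = L/(kA) = 0.0023/(392×12.5) = 4.694×10^-7 K/W
R_expanded polystyrene = L/(kA) = 0.027/(0.0371×12.5) = 0.05822 K/W
R_cast iron = L/(kA) = 0.0027/(56.2×12.5) = 3.843×10^-6 K/W
R_total = 0.07272 K/W;  Q = ΔT/R_total = 52/0.07272 = 715.1 W
T_interface = T_inner + Q·ΣR(inner→interface) = -24 + 715×0.01449

T ≈ -13.6 °C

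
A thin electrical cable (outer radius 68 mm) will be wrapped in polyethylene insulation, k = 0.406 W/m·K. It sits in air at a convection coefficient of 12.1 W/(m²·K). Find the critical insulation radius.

r_cr ≈ 33.6 mm

For a cylinder r_cr = k/h = 0.406/12.1
r_cr = 33.6 mm; since the bare radius (68 mm) is above r_cr, any added insulation will reduce heat loss.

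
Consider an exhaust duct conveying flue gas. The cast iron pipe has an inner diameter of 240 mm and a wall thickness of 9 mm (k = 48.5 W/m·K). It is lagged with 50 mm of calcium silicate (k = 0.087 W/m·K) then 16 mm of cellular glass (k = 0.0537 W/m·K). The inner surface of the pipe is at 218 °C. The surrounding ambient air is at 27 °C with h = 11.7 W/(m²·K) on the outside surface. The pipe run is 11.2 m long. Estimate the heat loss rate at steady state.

Treating each annulus and film as a series resistance:
R_cast iron pipe wall = ln(129/120)/(2π×48.5×11.2) = 2.119×10^-5 K/W
R_calcium silicate = ln(179/129)/(2π×0.087×11.2) = 0.0535 K/W
R_cellular glass = ln(195/179)/(2π×0.0537×11.2) = 0.02266 K/W
R_outer film = 1/(h_o·2πr_oL) = 1/(11.7×2π×0.195×11.2) = 0.006228 K/W
R_total = 0.08241 K/W
Q = ΔT/R_total = 191/0.08241

Q ≈ 2320 W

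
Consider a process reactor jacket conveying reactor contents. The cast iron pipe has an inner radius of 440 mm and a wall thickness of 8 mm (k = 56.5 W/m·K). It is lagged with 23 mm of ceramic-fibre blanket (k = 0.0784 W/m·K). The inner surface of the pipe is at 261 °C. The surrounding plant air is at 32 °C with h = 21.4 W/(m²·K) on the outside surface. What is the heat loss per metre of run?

Radial resistances (cylindrical: R_cond = ln(r_o/r_i)/(2πkL), R_conv = 1/(h·2πrL)):
R_cast iron pipe wall = ln(448/440)/(2π×56.5×1) = 5.076×10^-5 K/W
R_ceramic-fibre blanket = ln(471/448)/(2π×0.0784×1) = 0.1016 K/W
R_outer film = 1/(h_o·2πr_oL) = 1/(21.4×2π×0.471×1) = 0.01579 K/W
R_total = 0.1175 K/W
Q = ΔT/R_total = 229/0.1175

q′ ≈ 1950 W/m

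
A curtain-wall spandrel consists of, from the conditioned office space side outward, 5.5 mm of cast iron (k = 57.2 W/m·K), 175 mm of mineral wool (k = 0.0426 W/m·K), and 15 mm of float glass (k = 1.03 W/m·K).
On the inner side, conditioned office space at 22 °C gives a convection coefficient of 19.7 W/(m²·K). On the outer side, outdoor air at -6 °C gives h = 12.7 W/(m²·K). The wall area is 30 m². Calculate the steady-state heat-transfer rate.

Using the resistance-network approach (series):
R_inner film = 1/(h_i·A) = 1/(19.7×30) = 0.001692 K/W
R_cast iron = L/(kA) = 0.0055/(57.2×30) = 3.205×10^-6 K/W
R_mineral wool = L/(kA) = 0.175/(0.0426×30) = 0.1369 K/W
R_float glass = L/(kA) = 0.015/(1.03×30) = 4.854×10^-4 K/W
R_outer film = 1/(h_o·A) = 1/(12.7×30) = 0.002625 K/W
R_total = 0.1417 K/W
Q = ΔT / R_total = 28 / 0.1417

Q ≈ 198 W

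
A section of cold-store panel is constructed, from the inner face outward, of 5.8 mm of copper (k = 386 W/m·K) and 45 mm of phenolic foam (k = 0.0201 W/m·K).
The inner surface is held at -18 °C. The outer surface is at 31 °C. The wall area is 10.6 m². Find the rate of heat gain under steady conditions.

Q ≈ 232 W

Thermal resistances in series:
R_copper = L/(kA) = 0.0058/(386×10.6) = 1.418×10^-6 K/W
R_phenolic foam = L/(kA) = 0.045/(0.0201×10.6) = 0.2112 K/W
R_total = 0.2112 K/W
Q = ΔT / R_total = 49 / 0.2112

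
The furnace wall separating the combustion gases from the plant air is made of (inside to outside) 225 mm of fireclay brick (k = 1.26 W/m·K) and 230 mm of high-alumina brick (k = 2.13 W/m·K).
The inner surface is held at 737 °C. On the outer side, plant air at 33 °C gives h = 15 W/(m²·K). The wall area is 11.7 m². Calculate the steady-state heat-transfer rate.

Thermal resistances in series:
R_fireclay brick = L/(kA) = 0.225/(1.26×11.7) = 0.01526 K/W
R_high-alumina brick = L/(kA) = 0.23/(2.13×11.7) = 0.009229 K/W
R_outer film = 1/(h_o·A) = 1/(15×11.7) = 0.005698 K/W
R_total = 0.03019 K/W
Q = ΔT / R_total = 704 / 0.03019

Q ≈ 23300 W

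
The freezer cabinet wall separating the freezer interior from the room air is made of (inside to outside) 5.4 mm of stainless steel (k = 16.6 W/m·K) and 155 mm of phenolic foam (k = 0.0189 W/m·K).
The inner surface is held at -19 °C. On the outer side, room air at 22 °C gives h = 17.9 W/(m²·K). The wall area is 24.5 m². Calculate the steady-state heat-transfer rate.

Thermal resistances in series:
R_stainless steel = L/(kA) = 0.0054/(16.6×24.5) = 1.328×10^-5 K/W
R_phenolic foam = L/(kA) = 0.155/(0.0189×24.5) = 0.3347 K/W
R_outer film = 1/(h_o·A) = 1/(17.9×24.5) = 0.00228 K/W
R_total = 0.337 K/W
Q = ΔT / R_total = 41 / 0.337

Q ≈ 122 W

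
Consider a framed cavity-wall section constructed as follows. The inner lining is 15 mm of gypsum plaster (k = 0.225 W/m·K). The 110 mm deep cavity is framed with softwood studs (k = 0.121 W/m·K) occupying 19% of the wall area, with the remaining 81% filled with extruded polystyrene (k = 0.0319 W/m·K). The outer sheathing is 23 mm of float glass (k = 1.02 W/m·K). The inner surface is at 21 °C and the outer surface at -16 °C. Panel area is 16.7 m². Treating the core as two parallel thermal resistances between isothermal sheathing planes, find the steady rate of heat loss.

Sheathing layers in series; stud and cavity paths in parallel between them.
R_inner = 0.015/(0.225×16.7) = 0.003992 K/W
R_stud  = 0.11/(0.121×0.19×16.7) = 0.2865 K/W
R_cav   = 0.11/(0.0319×0.81×16.7) = 0.2549 K/W
1/R_core = 1/R_stud + 1/R_cav → R_core = 0.1349 K/W
R_outer = 0.023/(1.02×16.7) = 0.00135 K/W
R_total = 0.1402 K/W
Q = ΔT/R_total = 37/0.1402

Q ≈ 264 W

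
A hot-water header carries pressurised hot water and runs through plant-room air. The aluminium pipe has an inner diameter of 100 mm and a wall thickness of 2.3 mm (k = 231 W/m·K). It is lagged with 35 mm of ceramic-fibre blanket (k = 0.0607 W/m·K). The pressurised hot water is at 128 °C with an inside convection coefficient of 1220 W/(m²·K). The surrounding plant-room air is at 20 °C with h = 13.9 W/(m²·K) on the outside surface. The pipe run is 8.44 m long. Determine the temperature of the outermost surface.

For a radial system each layer contributes R = ln(r_out/r_in)/(2πkL); films add R = 1/(hA).
R_inner film = 1/(h_i·2πr₁L) = 1/(1220×2π×0.05×8.44) = 3.091×10^-4 K/W
R_aluminium pipe wall = ln(52.3/50)/(2π×231×8.44) = 3.671×10^-6 K/W
R_ceramic-fibre blanket = ln(87.3/52.3)/(2π×0.0607×8.44) = 0.1592 K/W
R_outer film = 1/(h_o·2πr_oL) = 1/(13.9×2π×0.0873×8.44) = 0.01554 K/W
R_total = 0.175 K/W
Q = ΔT/R_total = 108/0.175
Q = 617 W
T_interface = T_inner − Q·ΣR(inner→interface) = 128 − 617×0.1595

T ≈ 29.6 °C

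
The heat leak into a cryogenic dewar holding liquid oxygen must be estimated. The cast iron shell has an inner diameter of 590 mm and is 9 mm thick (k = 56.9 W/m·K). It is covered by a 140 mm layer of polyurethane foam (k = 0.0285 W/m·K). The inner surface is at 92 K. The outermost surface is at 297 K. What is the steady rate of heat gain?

Q ≈ 70.8 W

For a spherical shell R = (1/r₁ − 1/r₂)/(4πk); film R = 1/(h·4πr²). In series:
R_cast iron shell = (1/0.295 − 1/0.304)/(4π×56.9) = 1.404×10^-4 K/W
R_polyurethane foam = (1/0.304 − 1/0.444)/(4π×0.0285) = 2.896 K/W
R_total = 2.896 K/W
Q = ΔT/R_total = 205/2.896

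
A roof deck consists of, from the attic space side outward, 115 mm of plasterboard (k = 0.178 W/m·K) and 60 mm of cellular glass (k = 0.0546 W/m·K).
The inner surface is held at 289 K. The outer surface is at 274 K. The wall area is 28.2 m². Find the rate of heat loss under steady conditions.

Q ≈ 242 W

Using the resistance-network approach (series):
R_plasterboard = L/(kA) = 0.115/(0.178×28.2) = 0.02291 K/W
R_cellular glass = L/(kA) = 0.06/(0.0546×28.2) = 0.03897 K/W
R_total = 0.06188 K/W
Q = ΔT / R_total = 15 / 0.06188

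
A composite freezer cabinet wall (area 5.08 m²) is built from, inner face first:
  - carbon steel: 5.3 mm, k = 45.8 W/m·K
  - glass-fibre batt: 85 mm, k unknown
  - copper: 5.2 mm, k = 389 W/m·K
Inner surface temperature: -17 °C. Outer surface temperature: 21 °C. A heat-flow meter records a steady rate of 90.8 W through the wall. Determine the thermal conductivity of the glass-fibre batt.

Thermal resistances in series:
R_carbon steel = L/(kA) = 0.0053/(45.8×5.08) = 2.278×10^-5 K/W
R_copper = L/(kA) = 0.0052/(389×5.08) = 2.631×10^-6 K/W
Sum of known resistances R_other = 2.541×10^-5 K/W
Total R = ΔT/Q = 38/90.8 = 0.4185 K/W
R_glass-fibre batt = R_total − R_other = 0.4185 K/W
k = L/(R·A) = 0.085/(0.4185×5.08)

k ≈ 0.04 W/(m·K)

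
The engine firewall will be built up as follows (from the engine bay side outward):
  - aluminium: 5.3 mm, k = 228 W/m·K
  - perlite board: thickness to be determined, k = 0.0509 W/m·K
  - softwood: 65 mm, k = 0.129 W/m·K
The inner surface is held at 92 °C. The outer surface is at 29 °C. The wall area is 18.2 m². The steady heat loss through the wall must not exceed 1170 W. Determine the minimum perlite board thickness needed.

L ≈ 24.2 mm

Series thermal resistances:
R_aluminium = L/(kA) = 0.0053/(228×18.2) = 1.277×10^-6 K/W
R_softwood = L/(kA) = 0.065/(0.129×18.2) = 0.02769 K/W
Sum of the known resistances R_other = 0.02769 K/W
Required total resistance R_tot = ΔT/Q_allow = 63/1170 = 0.05385 K/W
R_perlite board = R_tot − R_other = 0.02616 K/W
L = R·k·A = 0.02616×0.0509×18.2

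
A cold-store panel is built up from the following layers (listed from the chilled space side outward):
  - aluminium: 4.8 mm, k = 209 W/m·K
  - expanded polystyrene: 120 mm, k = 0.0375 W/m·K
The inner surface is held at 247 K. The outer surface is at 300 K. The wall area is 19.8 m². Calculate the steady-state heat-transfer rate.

Model the wall as resistances in series:
R_aluminium = L/(kA) = 0.0048/(209×19.8) = 1.16×10^-6 K/W
R_expanded polystyrene = L/(kA) = 0.12/(0.0375×19.8) = 0.1616 K/W
R_total = 0.1616 K/W
Q = ΔT / R_total = 53 / 0.1616

Q ≈ 328 W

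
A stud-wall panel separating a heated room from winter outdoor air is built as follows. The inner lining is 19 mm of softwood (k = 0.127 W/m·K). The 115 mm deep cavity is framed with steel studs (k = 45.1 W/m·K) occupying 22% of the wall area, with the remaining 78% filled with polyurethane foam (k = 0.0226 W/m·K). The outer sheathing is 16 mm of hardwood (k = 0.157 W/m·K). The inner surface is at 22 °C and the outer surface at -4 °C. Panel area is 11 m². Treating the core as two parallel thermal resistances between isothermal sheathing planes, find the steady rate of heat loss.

Q ≈ 1090 W

Sheathing layers in series; stud and cavity paths in parallel between them.
R_inner = 0.019/(0.127×11) = 0.0136 K/W
R_stud  = 0.115/(45.1×0.22×11) = 0.001054 K/W
R_cav   = 0.115/(0.0226×0.78×11) = 0.5931 K/W
1/R_core = 1/R_stud + 1/R_cav → R_core = 0.001052 K/W
R_outer = 0.016/(0.157×11) = 0.009265 K/W
R_total = 0.02392 K/W
Q = ΔT/R_total = 26/0.02392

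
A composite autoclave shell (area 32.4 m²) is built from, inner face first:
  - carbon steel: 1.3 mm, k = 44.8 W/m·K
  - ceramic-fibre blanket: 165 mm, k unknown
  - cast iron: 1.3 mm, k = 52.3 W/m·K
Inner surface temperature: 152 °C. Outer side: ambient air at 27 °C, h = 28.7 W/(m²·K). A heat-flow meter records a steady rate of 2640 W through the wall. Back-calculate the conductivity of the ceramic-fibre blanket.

k ≈ 0.11 W/(m·K)

Thermal resistances in series:
R_carbon steel = L/(kA) = 0.0013/(44.8×32.4) = 8.956×10^-7 K/W
R_cast iron = L/(kA) = 0.0013/(52.3×32.4) = 7.672×10^-7 K/W
R_outer film = 1/(h_o·A) = 1/(28.7×32.4) = 0.001075 K/W
Sum of known resistances R_other = 0.001077 K/W
Total R = ΔT/Q = 125/2640 = 0.04735 K/W
R_ceramic-fibre blanket = R_total − R_other = 0.04627 K/W
k = L/(R·A) = 0.165/(0.04627×32.4)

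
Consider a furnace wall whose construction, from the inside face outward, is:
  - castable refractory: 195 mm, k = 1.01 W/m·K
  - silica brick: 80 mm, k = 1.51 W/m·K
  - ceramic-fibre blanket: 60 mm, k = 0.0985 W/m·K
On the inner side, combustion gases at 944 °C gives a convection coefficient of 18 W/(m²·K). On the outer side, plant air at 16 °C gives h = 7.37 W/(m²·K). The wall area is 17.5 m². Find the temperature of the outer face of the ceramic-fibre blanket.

T ≈ 136 °C

Thermal resistances in series:
R_inner film = 1/(h_i·A) = 1/(18×17.5) = 0.003175 K/W
R_castable refractory = L/(kA) = 0.195/(1.01×17.5) = 0.01103 K/W
R_silica brick = L/(kA) = 0.08/(1.51×17.5) = 0.003027 K/W
R_ceramic-fibre blanket = L/(kA) = 0.06/(0.0985×17.5) = 0.03481 K/W
R_outer film = 1/(h_o·A) = 1/(7.37×17.5) = 0.007753 K/W
R_total = 0.0598 K/W;  Q = ΔT/R_total = 928/0.0598 = 15520 W
T_interface = T_inner − Q·ΣR(inner→interface) = 944 − 15500×0.05204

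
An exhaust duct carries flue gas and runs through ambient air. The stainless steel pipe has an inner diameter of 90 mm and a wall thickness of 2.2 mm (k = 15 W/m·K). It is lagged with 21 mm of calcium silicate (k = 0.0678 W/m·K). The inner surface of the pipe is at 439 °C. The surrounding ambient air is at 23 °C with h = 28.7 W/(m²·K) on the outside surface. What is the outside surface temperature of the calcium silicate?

T ≈ 58.8 °C

Treating each annulus and film as a series resistance:
R_stainless steel pipe wall = ln(47.2/45)/(2π×15×1) = 5.064×10^-4 K/W
R_calcium silicate = ln(68.2/47.2)/(2π×0.0678×1) = 0.864 K/W
R_outer film = 1/(h_o·2πr_oL) = 1/(28.7×2π×0.0682×1) = 0.08131 K/W
R_total = 0.9458 K/W
Q = ΔT/R_total = 416/0.9458
Q = 440 W/m
T_interface = T_inner − Q·ΣR(inner→interface) = 439 − 440×0.8645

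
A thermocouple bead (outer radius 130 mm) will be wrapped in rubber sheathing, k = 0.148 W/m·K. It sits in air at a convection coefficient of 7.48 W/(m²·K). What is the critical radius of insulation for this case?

For a sphere r_cr = 2k/h = 2×0.148/7.48
r_cr = 39.6 mm; since the bare radius (130 mm) is above r_cr, any added insulation will reduce heat loss.

r_cr ≈ 39.6 mm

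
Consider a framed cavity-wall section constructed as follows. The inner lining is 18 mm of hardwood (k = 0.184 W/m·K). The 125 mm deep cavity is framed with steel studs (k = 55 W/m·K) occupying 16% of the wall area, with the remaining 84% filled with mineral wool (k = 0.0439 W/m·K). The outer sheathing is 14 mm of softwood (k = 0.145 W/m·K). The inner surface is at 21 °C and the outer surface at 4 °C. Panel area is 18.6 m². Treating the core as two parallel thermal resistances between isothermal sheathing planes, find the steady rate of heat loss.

Q ≈ 1520 W

Sheathing layers in series; stud and cavity paths in parallel between them.
R_inner = 0.018/(0.184×18.6) = 0.005259 K/W
R_stud  = 0.125/(55×0.16×18.6) = 7.637×10^-4 K/W
R_cav   = 0.125/(0.0439×0.84×18.6) = 0.1822 K/W
1/R_core = 1/R_stud + 1/R_cav → R_core = 7.605×10^-4 K/W
R_outer = 0.014/(0.145×18.6) = 0.005191 K/W
R_total = 0.01121 K/W
Q = ΔT/R_total = 17/0.01121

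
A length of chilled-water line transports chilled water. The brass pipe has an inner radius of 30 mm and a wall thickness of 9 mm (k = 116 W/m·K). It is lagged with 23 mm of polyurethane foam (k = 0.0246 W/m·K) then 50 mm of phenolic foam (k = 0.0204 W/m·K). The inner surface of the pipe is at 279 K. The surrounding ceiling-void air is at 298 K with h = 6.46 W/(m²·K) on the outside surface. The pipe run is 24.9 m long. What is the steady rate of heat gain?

Q ≈ 60.4 W

Cylindrical conduction, so R = ln(r₂/r₁)/(2πkL) per layer, in series:
R_brass pipe wall = ln(39/30)/(2π×116×24.9) = 1.446×10^-5 K/W
R_polyurethane foam = ln(62/39)/(2π×0.0246×24.9) = 0.1204 K/W
R_phenolic foam = ln(112/62)/(2π×0.0204×24.9) = 0.1853 K/W
R_outer film = 1/(h_o·2πr_oL) = 1/(6.46×2π×0.112×24.9) = 0.008834 K/W
R_total = 0.3146 K/W
Q = ΔT/R_total = 19/0.3146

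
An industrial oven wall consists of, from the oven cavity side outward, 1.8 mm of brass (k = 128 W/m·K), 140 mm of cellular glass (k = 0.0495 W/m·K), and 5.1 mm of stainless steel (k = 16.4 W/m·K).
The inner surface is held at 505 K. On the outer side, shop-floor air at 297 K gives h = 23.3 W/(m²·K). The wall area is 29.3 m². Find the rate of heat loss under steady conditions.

Q ≈ 2120 W

Thermal resistances in series:
R_brass = L/(kA) = 0.0018/(128×29.3) = 4.799×10^-7 K/W
R_cellular glass = L/(kA) = 0.14/(0.0495×29.3) = 0.09653 K/W
R_stainless steel = L/(kA) = 0.0051/(16.4×29.3) = 1.061×10^-5 K/W
R_outer film = 1/(h_o·A) = 1/(23.3×29.3) = 0.001465 K/W
R_total = 0.098 K/W
Q = ΔT / R_total = 208 / 0.098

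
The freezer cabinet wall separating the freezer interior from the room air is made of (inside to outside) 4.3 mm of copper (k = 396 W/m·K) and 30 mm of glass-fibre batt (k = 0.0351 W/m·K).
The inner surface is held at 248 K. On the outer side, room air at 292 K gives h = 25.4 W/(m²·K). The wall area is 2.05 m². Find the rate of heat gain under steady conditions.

Q ≈ 101 W

Treating each layer as a thermal resistance in series:
R_copper = L/(kA) = 0.0043/(396×2.05) = 5.297×10^-6 K/W
R_glass-fibre batt = L/(kA) = 0.03/(0.0351×2.05) = 0.4169 K/W
R_outer film = 1/(h_o·A) = 1/(25.4×2.05) = 0.0192 K/W
R_total = 0.4361 K/W
Q = ΔT / R_total = 44 / 0.4361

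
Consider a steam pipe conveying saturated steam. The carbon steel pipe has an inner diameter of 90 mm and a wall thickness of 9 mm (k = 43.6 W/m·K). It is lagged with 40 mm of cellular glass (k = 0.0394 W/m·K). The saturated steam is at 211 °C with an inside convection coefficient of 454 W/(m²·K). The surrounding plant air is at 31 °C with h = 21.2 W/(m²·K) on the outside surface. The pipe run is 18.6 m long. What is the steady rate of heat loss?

Q ≈ 1440 W

Cylindrical conduction, so R = ln(r₂/r₁)/(2πkL) per layer, in series:
R_inner film = 1/(h_i·2πr₁L) = 1/(454×2π×0.045×18.6) = 4.188×10^-4 K/W
R_carbon steel pipe wall = ln(54/45)/(2π×43.6×18.6) = 3.578×10^-5 K/W
R_cellular glass = ln(94/54)/(2π×0.0394×18.6) = 0.1204 K/W
R_outer film = 1/(h_o·2πr_oL) = 1/(21.2×2π×0.094×18.6) = 0.004294 K/W
R_total = 0.1251 K/W
Q = ΔT/R_total = 180/0.1251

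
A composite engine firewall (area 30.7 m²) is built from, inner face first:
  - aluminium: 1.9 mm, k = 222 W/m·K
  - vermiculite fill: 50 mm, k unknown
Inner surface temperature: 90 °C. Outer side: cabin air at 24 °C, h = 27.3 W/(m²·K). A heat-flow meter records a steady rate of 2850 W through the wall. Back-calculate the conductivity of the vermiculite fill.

k ≈ 0.0742 W/(m·K)

Treating each layer as a thermal resistance in series:
R_aluminium = L/(kA) = 0.0019/(222×30.7) = 2.788×10^-7 K/W
R_outer film = 1/(h_o·A) = 1/(27.3×30.7) = 0.001193 K/W
Sum of known resistances R_other = 0.001193 K/W
Total R = ΔT/Q = 66/2850 = 0.02316 K/W
R_vermiculite fill = R_total − R_other = 0.02196 K/W
k = L/(R·A) = 0.05/(0.02196×30.7)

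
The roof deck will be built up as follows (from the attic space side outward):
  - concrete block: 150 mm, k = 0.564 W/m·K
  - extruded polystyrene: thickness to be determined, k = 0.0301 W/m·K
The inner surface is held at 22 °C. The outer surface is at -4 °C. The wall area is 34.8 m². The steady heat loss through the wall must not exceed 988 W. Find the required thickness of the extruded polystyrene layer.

L ≈ 19.6 mm

Thermal resistances in series:
R_concrete block = L/(kA) = 0.15/(0.564×34.8) = 0.007642 K/W
Sum of the known resistances R_other = 0.007642 K/W
Required total resistance R_tot = ΔT/Q_allow = 26/988 = 0.02632 K/W
R_extruded polystyrene = R_tot − R_other = 0.01867 K/W
L = R·k·A = 0.01867×0.0301×34.8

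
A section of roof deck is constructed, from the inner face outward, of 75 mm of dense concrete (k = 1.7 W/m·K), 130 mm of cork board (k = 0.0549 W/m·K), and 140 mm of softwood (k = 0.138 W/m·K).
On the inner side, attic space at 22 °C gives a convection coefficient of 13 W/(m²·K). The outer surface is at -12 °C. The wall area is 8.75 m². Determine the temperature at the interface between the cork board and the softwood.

T ≈ -2.15 °C

Series thermal resistances:
R_inner film = 1/(h_i·A) = 1/(13×8.75) = 0.008791 K/W
R_dense concrete = L/(kA) = 0.075/(1.7×8.75) = 0.005042 K/W
R_cork board = L/(kA) = 0.13/(0.0549×8.75) = 0.2706 K/W
R_softwood = L/(kA) = 0.14/(0.138×8.75) = 0.1159 K/W
R_total = 0.4004 K/W;  Q = ΔT/R_total = 34/0.4004 = 84.92 W
T_interface = T_inner − Q·ΣR(inner→interface) = 22 − 84.9×0.2845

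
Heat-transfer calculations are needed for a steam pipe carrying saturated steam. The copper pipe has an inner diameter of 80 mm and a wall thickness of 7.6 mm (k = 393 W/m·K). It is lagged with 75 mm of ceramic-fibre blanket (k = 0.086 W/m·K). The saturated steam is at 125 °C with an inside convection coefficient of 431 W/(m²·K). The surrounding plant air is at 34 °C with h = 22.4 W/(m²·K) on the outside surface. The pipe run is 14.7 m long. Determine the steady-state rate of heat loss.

For a radial system each layer contributes R = ln(r_out/r_in)/(2πkL); films add R = 1/(hA).
R_inner film = 1/(h_i·2πr₁L) = 1/(431×2π×0.04×14.7) = 6.28×10^-4 K/W
R_copper pipe wall = ln(47.6/40)/(2π×393×14.7) = 4.792×10^-6 K/W
R_ceramic-fibre blanket = ln(122.6/47.6)/(2π×0.086×14.7) = 0.1191 K/W
R_outer film = 1/(h_o·2πr_oL) = 1/(22.4×2π×0.1226×14.7) = 0.003942 K/W
R_total = 0.1237 K/W
Q = ΔT/R_total = 91/0.1237

Q ≈ 736 W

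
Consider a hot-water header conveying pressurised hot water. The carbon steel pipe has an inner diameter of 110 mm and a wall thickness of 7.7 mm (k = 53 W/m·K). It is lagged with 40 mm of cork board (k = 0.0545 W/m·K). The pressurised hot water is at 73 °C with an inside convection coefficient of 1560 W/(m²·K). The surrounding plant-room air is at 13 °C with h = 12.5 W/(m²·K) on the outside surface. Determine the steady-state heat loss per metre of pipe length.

q′ ≈ 38.3 W/m

For a radial system each layer contributes R = ln(r_out/r_in)/(2πkL); films add R = 1/(hA).
R_inner film = 1/(h_i·2πr₁L) = 1/(1560×2π×0.055×1) = 0.001855 K/W
R_carbon steel pipe wall = ln(62.7/55)/(2π×53×1) = 3.935×10^-4 K/W
R_cork board = ln(102.7/62.7)/(2π×0.0545×1) = 1.441 K/W
R_outer film = 1/(h_o·2πr_oL) = 1/(12.5×2π×0.1027×1) = 0.124 K/W
R_total = 1.567 K/W
Q = ΔT/R_total = 60/1.567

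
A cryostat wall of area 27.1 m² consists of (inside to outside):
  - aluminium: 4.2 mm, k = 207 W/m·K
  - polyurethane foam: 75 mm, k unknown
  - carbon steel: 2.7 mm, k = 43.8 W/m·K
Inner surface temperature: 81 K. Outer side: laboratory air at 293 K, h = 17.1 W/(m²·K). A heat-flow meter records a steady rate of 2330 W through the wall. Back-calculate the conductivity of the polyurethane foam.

Series thermal resistances:
R_aluminium = L/(kA) = 0.0042/(207×27.1) = 7.487×10^-7 K/W
R_carbon steel = L/(kA) = 0.0027/(43.8×27.1) = 2.275×10^-6 K/W
R_outer film = 1/(h_o·A) = 1/(17.1×27.1) = 0.002158 K/W
Sum of known resistances R_other = 0.002161 K/W
Total R = ΔT/Q = 212/2330 = 0.09099 K/W
R_polyurethane foam = R_total − R_other = 0.08883 K/W
k = L/(R·A) = 0.075/(0.08883×27.1)

k ≈ 0.0312 W/(m·K)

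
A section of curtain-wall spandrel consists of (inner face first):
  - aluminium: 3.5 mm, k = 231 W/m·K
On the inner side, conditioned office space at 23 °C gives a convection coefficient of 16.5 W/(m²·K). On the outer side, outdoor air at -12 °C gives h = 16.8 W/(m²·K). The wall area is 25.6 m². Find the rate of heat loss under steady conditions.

Q ≈ 7460 W

Series thermal resistances:
R_inner film = 1/(h_i·A) = 1/(16.5×25.6) = 0.002367 K/W
R_aluminium = L/(kA) = 0.0035/(231×25.6) = 5.919×10^-7 K/W
R_outer film = 1/(h_o·A) = 1/(16.8×25.6) = 0.002325 K/W
R_total = 0.004693 K/W
Q = ΔT / R_total = 35 / 0.004693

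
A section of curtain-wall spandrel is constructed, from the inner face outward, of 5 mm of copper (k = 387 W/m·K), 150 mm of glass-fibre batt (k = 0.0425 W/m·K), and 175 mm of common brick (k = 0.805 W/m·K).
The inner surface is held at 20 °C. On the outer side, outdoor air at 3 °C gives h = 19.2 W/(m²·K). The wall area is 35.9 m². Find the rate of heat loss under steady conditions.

Q ≈ 161 W

Using the resistance-network approach (series):
R_copper = L/(kA) = 0.005/(387×35.9) = 3.599×10^-7 K/W
R_glass-fibre batt = L/(kA) = 0.15/(0.0425×35.9) = 0.09831 K/W
R_common brick = L/(kA) = 0.175/(0.805×35.9) = 0.006055 K/W
R_outer film = 1/(h_o·A) = 1/(19.2×35.9) = 0.001451 K/W
R_total = 0.1058 K/W
Q = ΔT / R_total = 17 / 0.1058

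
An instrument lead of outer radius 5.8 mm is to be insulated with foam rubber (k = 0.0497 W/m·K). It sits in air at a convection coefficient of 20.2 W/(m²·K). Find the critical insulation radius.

r_cr ≈ 2.46 mm

For a cylinder r_cr = k/h = 0.0497/20.2
r_cr = 2.46 mm; since the bare radius (5.8 mm) is above r_cr, any added insulation will reduce heat loss.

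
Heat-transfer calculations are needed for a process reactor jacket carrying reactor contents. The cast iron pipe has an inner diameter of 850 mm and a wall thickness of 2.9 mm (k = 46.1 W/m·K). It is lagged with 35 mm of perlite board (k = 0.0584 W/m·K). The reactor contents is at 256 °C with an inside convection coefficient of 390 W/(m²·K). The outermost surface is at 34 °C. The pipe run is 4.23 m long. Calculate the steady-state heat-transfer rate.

Radial resistances (cylindrical: R_cond = ln(r_o/r_i)/(2πkL), R_conv = 1/(h·2πrL)):
R_inner film = 1/(h_i·2πr₁L) = 1/(390×2π×0.425×4.23) = 2.27×10^-4 K/W
R_cast iron pipe wall = ln(427.9/425)/(2π×46.1×4.23) = 5.55×10^-6 K/W
R_perlite board = ln(462.9/427.9)/(2π×0.0584×4.23) = 0.05065 K/W
R_total = 0.05089 K/W
Q = ΔT/R_total = 222/0.05089

Q ≈ 4360 W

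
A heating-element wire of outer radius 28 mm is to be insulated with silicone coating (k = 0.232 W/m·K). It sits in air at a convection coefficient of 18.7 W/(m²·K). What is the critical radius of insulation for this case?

r_cr ≈ 12.4 mm

For a cylinder r_cr = k/h = 0.232/18.7
r_cr = 12.4 mm; since the bare radius (28 mm) is above r_cr, any added insulation will reduce heat loss.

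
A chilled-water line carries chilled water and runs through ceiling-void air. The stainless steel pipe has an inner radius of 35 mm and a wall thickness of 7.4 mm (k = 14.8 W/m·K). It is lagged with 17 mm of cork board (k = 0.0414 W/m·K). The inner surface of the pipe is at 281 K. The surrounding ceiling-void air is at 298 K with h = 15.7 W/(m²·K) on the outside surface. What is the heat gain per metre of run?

Per-layer cylindrical resistances, series-summed:
R_stainless steel pipe wall = ln(42.4/35)/(2π×14.8×1) = 0.002063 K/W
R_cork board = ln(59.4/42.4)/(2π×0.0414×1) = 1.296 K/W
R_outer film = 1/(h_o·2πr_oL) = 1/(15.7×2π×0.0594×1) = 0.1707 K/W
R_total = 1.469 K/W
Q = ΔT/R_total = 17/1.469

q′ ≈ 11.6 W/m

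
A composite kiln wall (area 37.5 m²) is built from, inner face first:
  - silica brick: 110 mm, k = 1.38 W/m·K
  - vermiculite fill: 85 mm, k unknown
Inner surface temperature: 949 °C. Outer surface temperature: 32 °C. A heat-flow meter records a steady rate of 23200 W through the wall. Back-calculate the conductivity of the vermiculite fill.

Model the wall as resistances in series:
R_silica brick = L/(kA) = 0.11/(1.38×37.5) = 0.002126 K/W
Sum of known resistances R_other = 0.002126 K/W
Total R = ΔT/Q = 917/23200 = 0.03953 K/W
R_vermiculite fill = R_total − R_other = 0.0374 K/W
k = L/(R·A) = 0.085/(0.0374×37.5)

k ≈ 0.0606 W/(m·K)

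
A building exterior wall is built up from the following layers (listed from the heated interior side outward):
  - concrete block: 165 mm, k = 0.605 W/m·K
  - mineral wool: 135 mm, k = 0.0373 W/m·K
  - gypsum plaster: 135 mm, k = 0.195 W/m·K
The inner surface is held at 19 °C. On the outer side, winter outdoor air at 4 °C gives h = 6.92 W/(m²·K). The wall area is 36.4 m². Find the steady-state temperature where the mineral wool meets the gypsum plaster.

Using the resistance-network approach (series):
R_concrete block = L/(kA) = 0.165/(0.605×36.4) = 0.007493 K/W
R_mineral wool = L/(kA) = 0.135/(0.0373×36.4) = 0.09943 K/W
R_gypsum plaster = L/(kA) = 0.135/(0.195×36.4) = 0.01902 K/W
R_outer film = 1/(h_o·A) = 1/(6.92×36.4) = 0.00397 K/W
R_total = 0.1299 K/W;  Q = ΔT/R_total = 15/0.1299 = 115.5 W
T_interface = T_inner − Q·ΣR(inner→interface) = 19 − 115×0.1069

T ≈ 6.65 °C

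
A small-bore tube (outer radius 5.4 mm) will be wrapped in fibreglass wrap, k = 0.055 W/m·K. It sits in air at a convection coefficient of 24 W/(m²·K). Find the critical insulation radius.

r_cr ≈ 2.29 mm

For a cylinder r_cr = k/h = 0.055/24
r_cr = 2.29 mm; since the bare radius (5.4 mm) is above r_cr, any added insulation will reduce heat loss.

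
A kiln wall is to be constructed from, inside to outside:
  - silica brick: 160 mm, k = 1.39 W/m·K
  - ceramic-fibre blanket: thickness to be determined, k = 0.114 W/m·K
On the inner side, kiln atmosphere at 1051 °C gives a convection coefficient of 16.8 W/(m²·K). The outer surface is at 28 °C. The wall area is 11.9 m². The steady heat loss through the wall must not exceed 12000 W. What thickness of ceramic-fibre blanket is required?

Treating each layer as a thermal resistance in series:
R_inner film = 1/(h_i·A) = 1/(16.8×11.9) = 0.005002 K/W
R_silica brick = L/(kA) = 0.16/(1.39×11.9) = 0.009673 K/W
Sum of the known resistances R_other = 0.01467 K/W
Required total resistance R_tot = ΔT/Q_allow = 1023/12000 = 0.08525 K/W
R_ceramic-fibre blanket = R_tot − R_other = 0.07058 K/W
L = R·k·A = 0.07058×0.114×11.9

L ≈ 95.7 mm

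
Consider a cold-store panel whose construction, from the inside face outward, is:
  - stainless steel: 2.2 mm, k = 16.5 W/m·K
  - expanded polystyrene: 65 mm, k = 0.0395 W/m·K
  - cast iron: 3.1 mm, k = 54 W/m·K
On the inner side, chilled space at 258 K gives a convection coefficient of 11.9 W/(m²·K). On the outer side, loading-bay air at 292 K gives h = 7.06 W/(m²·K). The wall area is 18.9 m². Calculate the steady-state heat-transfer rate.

Using the resistance-network approach (series):
R_inner film = 1/(h_i·A) = 1/(11.9×18.9) = 0.004446 K/W
R_stainless steel = L/(kA) = 0.0022/(16.5×18.9) = 7.055×10^-6 K/W
R_expanded polystyrene = L/(kA) = 0.065/(0.0395×18.9) = 0.08707 K/W
R_cast iron = L/(kA) = 0.0031/(54×18.9) = 3.037×10^-6 K/W
R_outer film = 1/(h_o·A) = 1/(7.06×18.9) = 0.007494 K/W
R_total = 0.09902 K/W
Q = ΔT / R_total = 34 / 0.09902

Q ≈ 343 W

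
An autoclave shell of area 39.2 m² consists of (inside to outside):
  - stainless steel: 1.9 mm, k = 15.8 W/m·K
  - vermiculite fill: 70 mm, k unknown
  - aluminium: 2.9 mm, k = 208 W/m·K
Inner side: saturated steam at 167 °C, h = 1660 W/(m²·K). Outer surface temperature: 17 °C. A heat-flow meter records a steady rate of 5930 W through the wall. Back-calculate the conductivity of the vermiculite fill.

k ≈ 0.0706 W/(m·K)

Using the resistance-network approach (series):
R_inner film = 1/(h_i·A) = 1/(1660×39.2) = 1.537×10^-5 K/W
R_stainless steel = L/(kA) = 0.0019/(15.8×39.2) = 3.068×10^-6 K/W
R_aluminium = L/(kA) = 0.0029/(208×39.2) = 3.557×10^-7 K/W
Sum of known resistances R_other = 1.879×10^-5 K/W
Total R = ΔT/Q = 150/5930 = 0.0253 K/W
R_vermiculite fill = R_total − R_other = 0.02528 K/W
k = L/(R·A) = 0.07/(0.02528×39.2)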